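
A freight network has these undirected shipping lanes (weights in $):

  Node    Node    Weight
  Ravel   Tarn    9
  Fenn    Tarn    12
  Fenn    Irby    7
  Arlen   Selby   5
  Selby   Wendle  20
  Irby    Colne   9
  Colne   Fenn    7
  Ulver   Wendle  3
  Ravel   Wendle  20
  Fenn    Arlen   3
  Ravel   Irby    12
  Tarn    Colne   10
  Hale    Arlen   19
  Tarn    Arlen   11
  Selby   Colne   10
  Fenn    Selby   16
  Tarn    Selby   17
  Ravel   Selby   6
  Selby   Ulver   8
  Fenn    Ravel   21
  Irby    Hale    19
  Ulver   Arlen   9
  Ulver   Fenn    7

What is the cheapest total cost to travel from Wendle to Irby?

$17

Running Dijkstra from Wendle:
Wendle: 0
Ulver: 3  (via Wendle)
Fenn: 10  (via Ulver)
Selby: 11  (via Ulver)
Arlen: 12  (via Ulver)
Irby: 17  (via Fenn)
Shortest route: Wendle → Ulver → Fenn → Irby = $17.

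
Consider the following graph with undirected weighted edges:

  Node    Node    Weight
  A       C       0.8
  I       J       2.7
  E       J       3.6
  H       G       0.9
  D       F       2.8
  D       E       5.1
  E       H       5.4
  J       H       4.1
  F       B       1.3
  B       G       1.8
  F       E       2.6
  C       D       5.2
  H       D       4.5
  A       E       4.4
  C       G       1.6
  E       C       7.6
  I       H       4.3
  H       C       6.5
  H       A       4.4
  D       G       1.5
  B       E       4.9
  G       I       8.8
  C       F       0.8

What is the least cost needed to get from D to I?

Settle nodes by increasing distance from D:
D: 0
G: 1.5  (via D)
H: 2.4  (via G)
F: 2.8  (via D)
C: 3.1  (via G)
B: 3.3  (via G)
A: 3.9  (via C)
E: 5.1  (via D)
J: 6.5  (via H)
I: 6.7  (via H)
Shortest route: D → G → H → I = 6.7.

6.7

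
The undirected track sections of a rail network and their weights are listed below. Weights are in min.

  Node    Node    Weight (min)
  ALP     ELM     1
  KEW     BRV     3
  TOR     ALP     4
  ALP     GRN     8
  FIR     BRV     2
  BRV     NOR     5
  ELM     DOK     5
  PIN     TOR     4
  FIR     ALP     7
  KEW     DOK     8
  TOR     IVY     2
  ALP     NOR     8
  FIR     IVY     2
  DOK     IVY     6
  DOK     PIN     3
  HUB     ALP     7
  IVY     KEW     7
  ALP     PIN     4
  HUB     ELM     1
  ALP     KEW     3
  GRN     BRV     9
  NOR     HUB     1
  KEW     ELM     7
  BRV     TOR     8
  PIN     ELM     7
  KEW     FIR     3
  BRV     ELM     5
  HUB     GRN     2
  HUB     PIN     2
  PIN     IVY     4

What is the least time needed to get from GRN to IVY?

8 min

Settle nodes by increasing distance from GRN:
GRN: 0
HUB: 2  (via GRN)
ELM: 3  (via HUB)
NOR: 3  (via HUB)
PIN: 4  (via HUB)
ALP: 4  (via ELM)
DOK: 7  (via PIN)
KEW: 7  (via ALP)
TOR: 8  (via PIN)
IVY: 8  (via PIN)
Shortest route: GRN → HUB → PIN → IVY = 8 min.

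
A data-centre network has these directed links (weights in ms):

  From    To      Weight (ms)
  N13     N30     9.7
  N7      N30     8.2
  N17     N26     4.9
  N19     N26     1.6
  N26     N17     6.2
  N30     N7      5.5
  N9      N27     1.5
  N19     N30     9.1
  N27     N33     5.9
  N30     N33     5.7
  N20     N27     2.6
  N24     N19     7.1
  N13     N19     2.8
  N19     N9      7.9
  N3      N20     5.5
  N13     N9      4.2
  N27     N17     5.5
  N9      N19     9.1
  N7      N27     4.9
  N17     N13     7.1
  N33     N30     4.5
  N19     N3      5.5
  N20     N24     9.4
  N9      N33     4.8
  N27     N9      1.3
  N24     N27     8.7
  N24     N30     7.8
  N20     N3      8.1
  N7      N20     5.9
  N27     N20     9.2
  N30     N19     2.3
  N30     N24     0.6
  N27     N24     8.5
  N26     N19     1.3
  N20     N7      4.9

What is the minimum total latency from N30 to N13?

17.2 ms

Shortest distances from N30:
N30: 0
N24: 0.6  (via N30)
N19: 2.3  (via N30)
N26: 3.9  (via N19)
N7: 5.5  (via N30)
N33: 5.7  (via N30)
N3: 7.8  (via N19)
N27: 9.3  (via N24)
N17: 10.1  (via N26)
N9: 10.2  (via N19)
N20: 11.4  (via N7)
N13: 17.2  (via N17)
Shortest route: N30–N19–N26–N17–N13 = 17.2 ms.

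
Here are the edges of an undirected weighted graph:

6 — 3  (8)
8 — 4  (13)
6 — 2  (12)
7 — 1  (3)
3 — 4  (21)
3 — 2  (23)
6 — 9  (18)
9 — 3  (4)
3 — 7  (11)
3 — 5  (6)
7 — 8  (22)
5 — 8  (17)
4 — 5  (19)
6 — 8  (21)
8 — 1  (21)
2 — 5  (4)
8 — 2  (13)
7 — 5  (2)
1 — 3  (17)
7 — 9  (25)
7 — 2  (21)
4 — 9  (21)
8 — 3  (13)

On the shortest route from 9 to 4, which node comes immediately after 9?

Enumerating some paths:
9 - 4: 21 = 21
9 - 3 - 4: 4+21 = 25
9 - 3 - 5 - 4: 4+6+19 = 29
9 - 3 - 8 - 4: 4+13+13 = 30
The minimum is 21 via 9 - 4.
So from 9 the first move is to 4.

4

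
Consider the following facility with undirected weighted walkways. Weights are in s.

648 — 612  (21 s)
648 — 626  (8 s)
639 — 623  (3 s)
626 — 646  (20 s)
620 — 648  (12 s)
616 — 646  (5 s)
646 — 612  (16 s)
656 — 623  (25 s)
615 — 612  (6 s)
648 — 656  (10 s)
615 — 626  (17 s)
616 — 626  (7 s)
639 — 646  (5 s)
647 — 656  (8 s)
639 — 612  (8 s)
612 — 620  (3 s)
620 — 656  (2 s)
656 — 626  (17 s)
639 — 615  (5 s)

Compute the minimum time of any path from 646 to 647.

26 s

Compare a few routes:
646 → 639 → 615 → 612 → 620 → 656 → 647: 5+5+6+3+2+8 = 29
646 → 639 → 612 → 620 → 656 → 647: 5+8+3+2+8 = 26
646 → 612 → 620 → 656 → 647: 16+3+2+8 = 29
Cheapest is 646 → 639 → 612 → 620 → 656 → 647 at 26 s.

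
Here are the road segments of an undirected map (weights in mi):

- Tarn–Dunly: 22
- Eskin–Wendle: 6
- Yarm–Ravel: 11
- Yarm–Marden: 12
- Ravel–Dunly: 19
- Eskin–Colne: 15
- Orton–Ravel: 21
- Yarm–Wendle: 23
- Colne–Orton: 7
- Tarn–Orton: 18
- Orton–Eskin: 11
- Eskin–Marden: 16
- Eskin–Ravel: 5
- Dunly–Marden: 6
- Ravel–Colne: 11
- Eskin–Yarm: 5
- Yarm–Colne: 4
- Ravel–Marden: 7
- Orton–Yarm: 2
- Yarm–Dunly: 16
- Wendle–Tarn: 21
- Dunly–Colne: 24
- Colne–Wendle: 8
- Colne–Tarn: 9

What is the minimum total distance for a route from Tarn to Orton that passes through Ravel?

Shortest Tarn→Ravel: Tarn → Colne → Ravel = 20
Best Ravel to Orton: Ravel → Eskin → Yarm → Orton costing 12
Total via Ravel: 20 + 12 = 32 mi.

32 mi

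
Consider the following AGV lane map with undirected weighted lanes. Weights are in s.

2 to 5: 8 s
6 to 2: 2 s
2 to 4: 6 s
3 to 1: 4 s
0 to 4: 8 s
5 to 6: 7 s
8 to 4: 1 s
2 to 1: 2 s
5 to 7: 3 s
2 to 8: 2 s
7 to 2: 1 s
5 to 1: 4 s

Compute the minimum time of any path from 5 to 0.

Running Dijkstra from 5:
5: 0
7: 3  (via 5)
1: 4  (via 5)
2: 4  (via 7)
6: 6  (via 2)
8: 6  (via 2)
4: 7  (via 8)
3: 8  (via 1)
0: 15  (via 4)
Shortest route: 5 → 7 → 2 → 8 → 4 → 0 = 15 s.

15 s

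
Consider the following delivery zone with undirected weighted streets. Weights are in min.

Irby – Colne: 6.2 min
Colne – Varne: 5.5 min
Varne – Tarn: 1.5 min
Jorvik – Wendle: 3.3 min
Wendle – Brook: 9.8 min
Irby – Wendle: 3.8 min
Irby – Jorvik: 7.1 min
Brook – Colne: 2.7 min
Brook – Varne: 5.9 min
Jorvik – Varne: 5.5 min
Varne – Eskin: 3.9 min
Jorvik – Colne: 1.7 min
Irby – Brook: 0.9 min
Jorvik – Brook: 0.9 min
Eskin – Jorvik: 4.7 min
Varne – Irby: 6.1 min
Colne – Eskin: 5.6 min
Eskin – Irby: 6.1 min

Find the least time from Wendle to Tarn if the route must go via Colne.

12 min

Shortest Wendle→Colne: Wendle–Jorvik–Colne = 5
Best Colne to Tarn: Colne–Varne–Tarn costing 7
Total via Colne: 5 + 7 = 12 min.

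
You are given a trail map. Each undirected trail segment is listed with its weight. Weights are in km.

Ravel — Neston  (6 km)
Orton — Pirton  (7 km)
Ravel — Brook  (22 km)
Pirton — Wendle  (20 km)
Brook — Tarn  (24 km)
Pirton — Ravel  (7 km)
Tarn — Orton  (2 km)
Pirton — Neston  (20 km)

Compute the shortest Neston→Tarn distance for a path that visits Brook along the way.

Shortest Neston→Brook: Neston → Ravel → Brook = 28
Shortest Brook→Tarn: Brook → Tarn = 24
Total via Brook: 28 + 24 = 52 km.

52 km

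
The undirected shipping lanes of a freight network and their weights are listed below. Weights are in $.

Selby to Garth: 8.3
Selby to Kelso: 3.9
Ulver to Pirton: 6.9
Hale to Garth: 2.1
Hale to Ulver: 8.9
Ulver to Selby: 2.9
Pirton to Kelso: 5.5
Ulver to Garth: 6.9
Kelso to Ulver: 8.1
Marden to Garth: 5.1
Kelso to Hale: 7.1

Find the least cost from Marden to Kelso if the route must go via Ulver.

$18.8

Best Marden to Ulver: Marden–Garth–Ulver costing 12
Best Ulver to Kelso: Ulver–Selby–Kelso costing 6.8
Total via Ulver: 12 + 6.8 = $18.8.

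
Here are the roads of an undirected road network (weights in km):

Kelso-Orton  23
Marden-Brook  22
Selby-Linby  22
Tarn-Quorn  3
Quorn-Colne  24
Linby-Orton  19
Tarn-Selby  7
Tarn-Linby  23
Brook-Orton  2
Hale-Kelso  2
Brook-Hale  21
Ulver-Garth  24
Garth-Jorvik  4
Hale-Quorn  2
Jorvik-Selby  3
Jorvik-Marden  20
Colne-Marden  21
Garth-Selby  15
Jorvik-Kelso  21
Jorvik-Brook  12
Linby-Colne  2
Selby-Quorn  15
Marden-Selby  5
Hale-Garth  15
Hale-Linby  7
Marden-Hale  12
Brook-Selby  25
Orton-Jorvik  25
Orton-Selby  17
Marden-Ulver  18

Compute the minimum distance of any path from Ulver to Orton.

40 km

Compare a few routes:
Ulver - Marden - Brook - Orton: 18+22+2 = 42
Ulver - Marden - Selby - Orton: 18+5+17 = 40
Cheapest is Ulver - Marden - Selby - Orton at 40 km.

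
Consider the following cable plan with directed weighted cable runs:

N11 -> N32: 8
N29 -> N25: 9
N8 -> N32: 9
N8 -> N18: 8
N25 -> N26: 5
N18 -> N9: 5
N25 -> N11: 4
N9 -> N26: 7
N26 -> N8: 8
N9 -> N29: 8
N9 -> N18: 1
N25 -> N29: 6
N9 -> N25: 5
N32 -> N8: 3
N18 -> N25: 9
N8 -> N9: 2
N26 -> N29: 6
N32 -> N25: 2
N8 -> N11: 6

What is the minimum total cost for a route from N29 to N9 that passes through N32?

26

Shortest N29→N32: N29–N25–N11–N32 = 21
Best N32 to N9: N32–N8–N9 costing 5
Total via N32: 21 + 5 = 26.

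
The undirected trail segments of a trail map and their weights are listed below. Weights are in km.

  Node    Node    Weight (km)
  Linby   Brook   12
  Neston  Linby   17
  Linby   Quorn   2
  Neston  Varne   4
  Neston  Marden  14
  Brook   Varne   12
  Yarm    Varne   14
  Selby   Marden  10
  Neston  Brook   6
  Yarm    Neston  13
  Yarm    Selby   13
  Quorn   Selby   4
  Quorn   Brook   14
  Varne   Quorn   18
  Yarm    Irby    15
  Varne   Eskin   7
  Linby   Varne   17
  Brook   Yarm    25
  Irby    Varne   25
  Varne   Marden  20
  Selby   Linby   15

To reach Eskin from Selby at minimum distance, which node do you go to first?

Candidate routes:
Selby - Quorn - Varne - Eskin: 4+18+7 = 29
Selby - Quorn - Linby - Varne - Eskin: 4+2+17+7 = 30
The minimum is 29 km via Selby - Quorn - Varne - Eskin.
So from Selby the first move is to Quorn.

Quorn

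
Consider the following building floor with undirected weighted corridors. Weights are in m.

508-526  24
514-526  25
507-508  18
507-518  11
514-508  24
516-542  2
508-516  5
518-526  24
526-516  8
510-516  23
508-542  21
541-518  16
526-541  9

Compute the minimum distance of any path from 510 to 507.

46 m

Enumerating some paths:
510–516–542–508–507: 23+2+21+18 = 64
510–516–508–507: 23+5+18 = 46
Cheapest is 510–516–508–507 at 46 m.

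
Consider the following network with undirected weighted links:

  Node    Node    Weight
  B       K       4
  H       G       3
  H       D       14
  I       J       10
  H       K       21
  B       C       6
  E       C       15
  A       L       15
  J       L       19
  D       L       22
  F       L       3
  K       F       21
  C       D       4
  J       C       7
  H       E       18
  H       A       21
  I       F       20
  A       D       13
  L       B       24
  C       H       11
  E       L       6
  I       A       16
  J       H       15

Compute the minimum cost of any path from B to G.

20

Enumerating some paths:
B → K → H → G: 4+21+3 = 28
B → C → J → H → G: 6+7+15+3 = 31
B → C → H → G: 6+11+3 = 20
B → C → D → H → G: 6+4+14+3 = 27
The minimum is 20 via B → C → H → G.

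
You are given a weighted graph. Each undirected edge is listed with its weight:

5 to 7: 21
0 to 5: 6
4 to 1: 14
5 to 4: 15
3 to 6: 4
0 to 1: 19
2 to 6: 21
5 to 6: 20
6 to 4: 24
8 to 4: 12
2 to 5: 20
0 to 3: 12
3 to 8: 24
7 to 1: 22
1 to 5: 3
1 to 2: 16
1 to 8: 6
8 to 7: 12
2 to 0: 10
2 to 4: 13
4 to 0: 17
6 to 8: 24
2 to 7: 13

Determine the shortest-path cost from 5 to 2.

16

Shortest distances from 5:
5: 0
1: 3  (via 5)
0: 6  (via 5)
8: 9  (via 1)
4: 15  (via 5)
2: 16  (via 0)
Shortest route: 5–0–2 = 16.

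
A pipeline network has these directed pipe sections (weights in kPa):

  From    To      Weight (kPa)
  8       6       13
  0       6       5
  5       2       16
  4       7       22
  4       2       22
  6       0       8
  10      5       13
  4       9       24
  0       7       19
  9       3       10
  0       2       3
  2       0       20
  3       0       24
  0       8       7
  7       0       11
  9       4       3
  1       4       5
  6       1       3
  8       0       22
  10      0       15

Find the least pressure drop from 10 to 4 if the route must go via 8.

43 kPa

Shortest 10→8: 10 → 0 → 8 = 22
Shortest 8→4: 8 → 6 → 1 → 4 = 21
Total via 8: 22 + 21 = 43 kPa.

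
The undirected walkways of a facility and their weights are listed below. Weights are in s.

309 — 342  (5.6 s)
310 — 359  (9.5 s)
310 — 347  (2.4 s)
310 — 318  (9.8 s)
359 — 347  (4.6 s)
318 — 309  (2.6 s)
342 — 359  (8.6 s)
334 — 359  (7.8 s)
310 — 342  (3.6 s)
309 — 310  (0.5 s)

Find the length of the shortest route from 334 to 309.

Compare a few routes:
334 - 359 - 347 - 310 - 309: 7.8+4.6+2.4+0.5 = 15.3
334 - 359 - 342 - 310 - 309: 7.8+8.6+3.6+0.5 = 20.5
334 - 359 - 310 - 309: 7.8+9.5+0.5 = 17.8
334 - 359 - 342 - 309: 7.8+8.6+5.6 = 22
The minimum is 15.3 s via 334 - 359 - 347 - 310 - 309.

15.3 s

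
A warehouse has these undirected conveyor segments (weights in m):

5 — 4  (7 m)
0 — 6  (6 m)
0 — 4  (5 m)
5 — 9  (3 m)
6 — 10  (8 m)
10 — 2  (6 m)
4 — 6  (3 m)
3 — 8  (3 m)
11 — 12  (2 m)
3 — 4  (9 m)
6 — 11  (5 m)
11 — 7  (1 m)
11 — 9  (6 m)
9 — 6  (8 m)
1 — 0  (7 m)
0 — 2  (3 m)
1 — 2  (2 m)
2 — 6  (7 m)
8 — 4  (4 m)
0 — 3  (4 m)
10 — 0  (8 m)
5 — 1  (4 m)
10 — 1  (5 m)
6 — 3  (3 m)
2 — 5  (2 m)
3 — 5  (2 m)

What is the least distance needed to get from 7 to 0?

Candidate routes:
7–11–6–0: 1+5+6 = 12
7–11–6–3–0: 1+5+3+4 = 13
The minimum is 12 m via 7–11–6–0.

12 m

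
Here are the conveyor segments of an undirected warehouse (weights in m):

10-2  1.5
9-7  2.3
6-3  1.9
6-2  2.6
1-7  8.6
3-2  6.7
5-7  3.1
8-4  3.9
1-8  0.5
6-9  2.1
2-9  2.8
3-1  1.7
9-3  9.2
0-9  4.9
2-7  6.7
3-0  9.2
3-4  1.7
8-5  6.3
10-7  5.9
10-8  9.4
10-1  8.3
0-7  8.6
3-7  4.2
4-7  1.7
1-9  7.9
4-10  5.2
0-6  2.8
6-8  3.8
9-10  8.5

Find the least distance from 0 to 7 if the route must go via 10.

Best 0 to 10: 0 → 6 → 2 → 10 costing 6.9
Best 10 to 7: 10 → 7 costing 5.9
Total via 10: 6.9 + 5.9 = 12.8 m.

12.8 m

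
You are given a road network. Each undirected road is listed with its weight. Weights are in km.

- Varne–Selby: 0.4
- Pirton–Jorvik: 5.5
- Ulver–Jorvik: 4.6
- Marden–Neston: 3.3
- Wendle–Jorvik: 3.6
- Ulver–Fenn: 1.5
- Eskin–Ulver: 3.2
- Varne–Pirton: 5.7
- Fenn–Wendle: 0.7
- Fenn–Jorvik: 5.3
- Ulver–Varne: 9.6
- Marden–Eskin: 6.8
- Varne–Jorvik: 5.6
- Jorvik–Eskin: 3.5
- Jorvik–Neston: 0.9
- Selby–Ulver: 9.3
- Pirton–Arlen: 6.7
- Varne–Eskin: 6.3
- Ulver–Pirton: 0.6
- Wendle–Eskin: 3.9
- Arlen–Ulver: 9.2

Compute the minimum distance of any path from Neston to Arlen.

Running Dijkstra from Neston:
Neston: 0
Jorvik: 0.9  (via Neston)
Marden: 3.3  (via Neston)
Eskin: 4.4  (via Jorvik)
Wendle: 4.5  (via Jorvik)
Fenn: 5.2  (via Wendle)
Ulver: 5.5  (via Jorvik)
Pirton: 6.1  (via Ulver)
Varne: 6.5  (via Jorvik)
Selby: 6.9  (via Varne)
Arlen: 12.8  (via Pirton)
Shortest route: Neston → Jorvik → Ulver → Pirton → Arlen = 12.8 km.

12.8 km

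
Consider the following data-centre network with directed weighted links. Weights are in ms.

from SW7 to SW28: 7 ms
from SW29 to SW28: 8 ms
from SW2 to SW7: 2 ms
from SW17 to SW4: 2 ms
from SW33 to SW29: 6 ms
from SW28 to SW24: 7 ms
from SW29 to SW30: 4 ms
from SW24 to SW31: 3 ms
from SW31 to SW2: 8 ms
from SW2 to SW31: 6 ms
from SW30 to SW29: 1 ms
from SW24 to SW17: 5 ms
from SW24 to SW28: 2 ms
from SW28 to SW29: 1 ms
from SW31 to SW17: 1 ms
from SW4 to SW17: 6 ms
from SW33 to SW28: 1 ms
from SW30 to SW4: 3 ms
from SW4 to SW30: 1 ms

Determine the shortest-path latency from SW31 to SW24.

20 ms

Settle nodes by increasing distance from SW31:
SW31: 0
SW17: 1  (via SW31)
SW4: 3  (via SW17)
SW30: 4  (via SW4)
SW29: 5  (via SW30)
SW2: 8  (via SW31)
SW7: 10  (via SW2)
SW28: 13  (via SW29)
SW24: 20  (via SW28)
Shortest route: SW31 → SW17 → SW4 → SW30 → SW29 → SW28 → SW24 = 20 ms.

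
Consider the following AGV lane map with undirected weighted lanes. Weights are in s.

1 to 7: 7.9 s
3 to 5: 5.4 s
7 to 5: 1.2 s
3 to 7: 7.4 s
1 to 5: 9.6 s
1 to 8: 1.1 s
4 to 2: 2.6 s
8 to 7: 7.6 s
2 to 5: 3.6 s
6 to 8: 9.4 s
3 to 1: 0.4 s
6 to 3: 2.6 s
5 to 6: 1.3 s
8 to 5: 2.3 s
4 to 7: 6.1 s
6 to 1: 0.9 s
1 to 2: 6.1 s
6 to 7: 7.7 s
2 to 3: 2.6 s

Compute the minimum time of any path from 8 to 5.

Settle nodes by increasing distance from 8:
8: 0
1: 1.1  (via 8)
3: 1.5  (via 1)
6: 2  (via 1)
5: 2.3  (via 8)
Shortest route: 8 → 5 = 2.3 s.

2.3 s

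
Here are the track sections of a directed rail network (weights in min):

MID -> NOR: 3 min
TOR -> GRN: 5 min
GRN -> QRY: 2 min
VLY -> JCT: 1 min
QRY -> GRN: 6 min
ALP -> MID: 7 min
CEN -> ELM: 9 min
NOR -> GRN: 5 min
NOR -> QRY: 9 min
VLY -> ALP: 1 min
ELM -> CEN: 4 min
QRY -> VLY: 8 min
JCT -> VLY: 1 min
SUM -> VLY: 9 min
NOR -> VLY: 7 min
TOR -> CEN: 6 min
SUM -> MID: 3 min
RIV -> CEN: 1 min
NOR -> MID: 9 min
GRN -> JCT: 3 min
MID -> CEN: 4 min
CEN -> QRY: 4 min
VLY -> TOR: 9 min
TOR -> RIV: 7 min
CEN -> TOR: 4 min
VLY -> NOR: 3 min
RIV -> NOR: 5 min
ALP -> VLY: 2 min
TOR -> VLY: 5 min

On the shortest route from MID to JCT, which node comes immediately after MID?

Enumerating some paths:
MID - CEN - QRY - GRN - JCT: 4+4+6+3 = 17
MID - CEN - TOR - GRN - JCT: 4+4+5+3 = 16
MID - CEN - TOR - VLY - JCT: 4+4+5+1 = 14
MID - NOR - GRN - JCT: 3+5+3 = 11
The minimum is 11 min via MID - NOR - GRN - JCT.
So from MID the first move is to NOR.

NOR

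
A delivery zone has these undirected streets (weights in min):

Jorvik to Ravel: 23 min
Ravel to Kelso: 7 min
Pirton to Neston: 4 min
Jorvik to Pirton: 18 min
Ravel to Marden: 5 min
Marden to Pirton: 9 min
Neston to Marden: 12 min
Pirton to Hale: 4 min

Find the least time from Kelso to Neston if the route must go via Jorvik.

Best Kelso to Jorvik: Kelso → Ravel → Jorvik costing 30
Best Jorvik to Neston: Jorvik → Pirton → Neston costing 22
Total via Jorvik: 30 + 22 = 52 min.

52 min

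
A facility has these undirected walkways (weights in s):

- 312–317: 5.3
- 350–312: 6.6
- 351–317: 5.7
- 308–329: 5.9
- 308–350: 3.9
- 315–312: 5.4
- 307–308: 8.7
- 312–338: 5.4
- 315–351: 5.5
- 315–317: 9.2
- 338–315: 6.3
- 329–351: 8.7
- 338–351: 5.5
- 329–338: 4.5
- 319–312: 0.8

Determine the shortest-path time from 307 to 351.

Shortest distances from 307:
307: 0
308: 8.7  (via 307)
350: 12.6  (via 308)
329: 14.6  (via 308)
338: 19.1  (via 329)
312: 19.2  (via 350)
319: 20  (via 312)
351: 23.3  (via 329)
Shortest route: 307 → 308 → 329 → 351 = 23.3 s.

23.3 s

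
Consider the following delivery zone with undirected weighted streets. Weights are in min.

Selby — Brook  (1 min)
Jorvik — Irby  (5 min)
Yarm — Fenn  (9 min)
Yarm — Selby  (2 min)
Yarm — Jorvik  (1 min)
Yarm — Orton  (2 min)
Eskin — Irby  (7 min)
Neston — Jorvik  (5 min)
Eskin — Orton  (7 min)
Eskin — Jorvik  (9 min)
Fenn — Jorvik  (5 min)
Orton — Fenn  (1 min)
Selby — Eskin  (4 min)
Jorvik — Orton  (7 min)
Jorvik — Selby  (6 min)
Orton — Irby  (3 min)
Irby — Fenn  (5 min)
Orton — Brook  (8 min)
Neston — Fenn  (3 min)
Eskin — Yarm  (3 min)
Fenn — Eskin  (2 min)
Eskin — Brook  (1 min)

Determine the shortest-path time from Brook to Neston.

Compare a few routes:
Brook → Eskin → Yarm → Jorvik → Neston: 1+3+1+5 = 10
Brook → Selby → Yarm → Jorvik → Neston: 1+2+1+5 = 9
Brook → Eskin → Fenn → Neston: 1+2+3 = 6
Brook → Selby → Yarm → Orton → Fenn → Neston: 1+2+2+1+3 = 9
Cheapest is Brook → Eskin → Fenn → Neston at 6 min.

6 min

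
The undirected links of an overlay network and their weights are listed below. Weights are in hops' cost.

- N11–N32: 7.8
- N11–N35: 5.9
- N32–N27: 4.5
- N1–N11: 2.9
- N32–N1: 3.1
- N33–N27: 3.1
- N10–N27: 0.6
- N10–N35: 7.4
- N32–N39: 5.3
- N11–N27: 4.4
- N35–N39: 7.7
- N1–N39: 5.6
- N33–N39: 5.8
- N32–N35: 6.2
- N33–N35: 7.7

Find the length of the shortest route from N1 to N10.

7.9 hops' cost

Running Dijkstra from N1:
N1: 0
N11: 2.9  (via N1)
N32: 3.1  (via N1)
N39: 5.6  (via N1)
N27: 7.3  (via N11)
N10: 7.9  (via N27)
Shortest route: N1 → N11 → N27 → N10 = 7.9 hops' cost.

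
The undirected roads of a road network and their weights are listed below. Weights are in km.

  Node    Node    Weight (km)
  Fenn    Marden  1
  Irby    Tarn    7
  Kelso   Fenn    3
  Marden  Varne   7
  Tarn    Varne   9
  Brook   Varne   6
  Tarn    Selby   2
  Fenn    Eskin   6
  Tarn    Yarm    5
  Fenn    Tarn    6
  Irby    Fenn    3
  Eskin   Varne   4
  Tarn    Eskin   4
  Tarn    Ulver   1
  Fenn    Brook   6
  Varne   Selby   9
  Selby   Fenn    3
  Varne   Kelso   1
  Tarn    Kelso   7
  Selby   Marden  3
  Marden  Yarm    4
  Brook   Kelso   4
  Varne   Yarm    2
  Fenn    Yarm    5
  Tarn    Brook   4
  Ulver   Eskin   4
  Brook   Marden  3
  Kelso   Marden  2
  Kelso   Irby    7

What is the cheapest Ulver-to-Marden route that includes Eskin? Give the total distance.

11 km

Shortest Ulver→Eskin: Ulver → Eskin = 4
Shortest Eskin→Marden: Eskin → Varne → Kelso → Marden = 7
Total via Eskin: 4 + 7 = 11 km.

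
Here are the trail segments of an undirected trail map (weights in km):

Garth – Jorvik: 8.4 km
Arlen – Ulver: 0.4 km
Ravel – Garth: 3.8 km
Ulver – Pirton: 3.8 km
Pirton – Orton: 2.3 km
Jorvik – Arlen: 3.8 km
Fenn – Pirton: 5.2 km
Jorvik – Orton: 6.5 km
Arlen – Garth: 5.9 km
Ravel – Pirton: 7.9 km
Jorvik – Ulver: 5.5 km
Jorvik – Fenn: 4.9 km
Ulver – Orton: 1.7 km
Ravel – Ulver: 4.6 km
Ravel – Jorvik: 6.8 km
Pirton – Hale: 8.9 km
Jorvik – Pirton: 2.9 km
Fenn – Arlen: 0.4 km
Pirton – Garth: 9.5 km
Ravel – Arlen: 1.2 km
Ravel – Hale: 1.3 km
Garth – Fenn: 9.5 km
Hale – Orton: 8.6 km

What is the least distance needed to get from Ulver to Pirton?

Enumerating some paths:
Ulver → Pirton: 3.8 = 3.8
Ulver → Arlen → Fenn → Pirton: 0.4+0.4+5.2 = 6
Ulver → Orton → Pirton: 1.7+2.3 = 4
Ulver → Arlen → Jorvik → Pirton: 0.4+3.8+2.9 = 7.1
The minimum is 3.8 km via Ulver → Pirton.

3.8 km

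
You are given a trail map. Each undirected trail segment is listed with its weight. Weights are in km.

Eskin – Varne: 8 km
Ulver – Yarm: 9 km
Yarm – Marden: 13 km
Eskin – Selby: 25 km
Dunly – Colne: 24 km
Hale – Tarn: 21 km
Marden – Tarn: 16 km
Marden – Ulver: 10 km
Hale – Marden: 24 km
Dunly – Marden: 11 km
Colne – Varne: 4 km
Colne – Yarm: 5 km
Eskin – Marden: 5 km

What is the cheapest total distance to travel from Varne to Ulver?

18 km

Compare a few routes:
Varne → Eskin → Marden → Ulver: 8+5+10 = 23
Varne → Colne → Yarm → Ulver: 4+5+9 = 18
The minimum is 18 km via Varne → Colne → Yarm → Ulver.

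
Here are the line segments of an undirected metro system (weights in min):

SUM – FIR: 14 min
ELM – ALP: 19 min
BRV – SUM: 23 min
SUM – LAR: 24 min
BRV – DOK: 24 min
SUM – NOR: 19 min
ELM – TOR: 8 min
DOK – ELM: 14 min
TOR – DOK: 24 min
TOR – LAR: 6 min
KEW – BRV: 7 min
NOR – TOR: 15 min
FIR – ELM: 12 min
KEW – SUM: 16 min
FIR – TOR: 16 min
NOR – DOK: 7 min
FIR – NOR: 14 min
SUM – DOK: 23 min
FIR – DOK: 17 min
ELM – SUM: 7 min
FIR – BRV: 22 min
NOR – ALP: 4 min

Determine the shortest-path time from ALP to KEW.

Compare a few routes:
ALP - NOR - SUM - KEW: 4+19+16 = 39
ALP - NOR - DOK - BRV - KEW: 4+7+24+7 = 42
ALP - ELM - SUM - KEW: 19+7+16 = 42
The minimum is 39 min via ALP - NOR - SUM - KEW.

39 min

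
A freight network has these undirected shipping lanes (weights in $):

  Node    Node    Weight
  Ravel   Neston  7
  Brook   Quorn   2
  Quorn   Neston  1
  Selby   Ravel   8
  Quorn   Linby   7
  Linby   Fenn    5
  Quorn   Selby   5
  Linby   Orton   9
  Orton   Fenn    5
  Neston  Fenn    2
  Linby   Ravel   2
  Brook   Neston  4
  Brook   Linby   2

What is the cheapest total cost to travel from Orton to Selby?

$13

Settle nodes by increasing distance from Orton:
Orton: 0
Fenn: 5  (via Orton)
Neston: 7  (via Fenn)
Quorn: 8  (via Neston)
Linby: 9  (via Orton)
Brook: 10  (via Quorn)
Ravel: 11  (via Linby)
Selby: 13  (via Quorn)
Shortest route: Orton–Fenn–Neston–Quorn–Selby = $13.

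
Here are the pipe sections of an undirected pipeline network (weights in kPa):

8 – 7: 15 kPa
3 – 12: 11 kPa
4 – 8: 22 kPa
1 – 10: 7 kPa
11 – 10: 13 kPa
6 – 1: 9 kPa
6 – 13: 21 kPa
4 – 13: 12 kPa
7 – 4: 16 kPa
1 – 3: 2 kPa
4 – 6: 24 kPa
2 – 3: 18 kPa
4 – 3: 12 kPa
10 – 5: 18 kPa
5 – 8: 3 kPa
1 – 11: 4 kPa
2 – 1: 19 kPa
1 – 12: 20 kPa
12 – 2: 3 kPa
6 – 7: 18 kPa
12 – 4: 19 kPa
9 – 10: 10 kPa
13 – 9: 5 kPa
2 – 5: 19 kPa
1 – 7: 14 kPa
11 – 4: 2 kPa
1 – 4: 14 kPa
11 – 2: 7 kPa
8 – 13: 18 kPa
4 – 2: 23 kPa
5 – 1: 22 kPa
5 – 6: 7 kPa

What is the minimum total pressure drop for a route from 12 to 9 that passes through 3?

30 kPa

Best 12 to 3: 12–3 costing 11
Best 3 to 9: 3–1–10–9 costing 19
Total via 3: 11 + 19 = 30 kPa.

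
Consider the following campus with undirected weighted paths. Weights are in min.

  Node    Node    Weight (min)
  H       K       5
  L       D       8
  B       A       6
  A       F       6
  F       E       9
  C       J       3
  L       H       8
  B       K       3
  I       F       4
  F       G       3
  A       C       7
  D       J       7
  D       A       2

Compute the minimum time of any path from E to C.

Settle nodes by increasing distance from E:
E: 0
F: 9  (via E)
G: 12  (via F)
I: 13  (via F)
A: 15  (via F)
D: 17  (via A)
B: 21  (via A)
C: 22  (via A)
Shortest route: E → F → A → C = 22 min.

22 min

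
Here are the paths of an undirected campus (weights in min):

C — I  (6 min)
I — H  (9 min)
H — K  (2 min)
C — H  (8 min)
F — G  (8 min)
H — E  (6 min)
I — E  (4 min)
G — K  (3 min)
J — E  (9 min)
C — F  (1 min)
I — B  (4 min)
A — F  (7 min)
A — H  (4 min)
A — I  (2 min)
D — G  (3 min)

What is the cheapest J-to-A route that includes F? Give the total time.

Best J to F: J → E → I → C → F costing 20
Shortest F→A: F → A = 7
Total via F: 20 + 7 = 27 min.

27 min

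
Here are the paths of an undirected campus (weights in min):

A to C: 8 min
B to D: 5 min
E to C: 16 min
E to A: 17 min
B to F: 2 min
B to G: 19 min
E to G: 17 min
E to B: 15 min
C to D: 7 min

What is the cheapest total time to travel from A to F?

Running Dijkstra from A:
A: 0
C: 8  (via A)
D: 15  (via C)
E: 17  (via A)
B: 20  (via D)
F: 22  (via B)
Shortest route: A → C → D → B → F = 22 min.

22 min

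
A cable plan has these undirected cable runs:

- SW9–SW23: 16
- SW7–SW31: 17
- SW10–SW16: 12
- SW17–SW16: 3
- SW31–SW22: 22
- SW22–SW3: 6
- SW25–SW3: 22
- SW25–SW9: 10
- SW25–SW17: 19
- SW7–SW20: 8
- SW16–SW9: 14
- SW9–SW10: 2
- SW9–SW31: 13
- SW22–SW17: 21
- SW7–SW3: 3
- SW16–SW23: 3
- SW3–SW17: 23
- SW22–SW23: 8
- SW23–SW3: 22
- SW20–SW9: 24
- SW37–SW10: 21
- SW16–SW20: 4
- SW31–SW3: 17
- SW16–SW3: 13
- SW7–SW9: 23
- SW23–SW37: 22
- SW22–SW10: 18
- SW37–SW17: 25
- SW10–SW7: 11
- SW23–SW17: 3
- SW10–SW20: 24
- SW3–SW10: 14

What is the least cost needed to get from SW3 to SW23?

Candidate routes:
SW3–SW7–SW20–SW16–SW23: 3+8+4+3 = 18
SW3–SW16–SW23: 13+3 = 16
SW3–SW22–SW23: 6+8 = 14
Cheapest is SW3–SW22–SW23 at 14.

14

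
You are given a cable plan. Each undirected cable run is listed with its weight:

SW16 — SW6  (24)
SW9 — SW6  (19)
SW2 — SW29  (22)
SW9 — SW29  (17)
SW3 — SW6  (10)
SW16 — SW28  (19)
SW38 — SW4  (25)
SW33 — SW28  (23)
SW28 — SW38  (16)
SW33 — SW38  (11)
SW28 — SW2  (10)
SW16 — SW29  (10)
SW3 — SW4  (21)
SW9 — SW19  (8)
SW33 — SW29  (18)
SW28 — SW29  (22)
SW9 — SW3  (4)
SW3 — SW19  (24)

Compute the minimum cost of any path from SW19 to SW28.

47

Shortest distances from SW19:
SW19: 0
SW9: 8  (via SW19)
SW3: 12  (via SW9)
SW6: 22  (via SW3)
SW29: 25  (via SW9)
SW4: 33  (via SW3)
SW16: 35  (via SW29)
SW33: 43  (via SW29)
SW2: 47  (via SW29)
SW28: 47  (via SW29)
Shortest route: SW19 → SW9 → SW29 → SW28 = 47.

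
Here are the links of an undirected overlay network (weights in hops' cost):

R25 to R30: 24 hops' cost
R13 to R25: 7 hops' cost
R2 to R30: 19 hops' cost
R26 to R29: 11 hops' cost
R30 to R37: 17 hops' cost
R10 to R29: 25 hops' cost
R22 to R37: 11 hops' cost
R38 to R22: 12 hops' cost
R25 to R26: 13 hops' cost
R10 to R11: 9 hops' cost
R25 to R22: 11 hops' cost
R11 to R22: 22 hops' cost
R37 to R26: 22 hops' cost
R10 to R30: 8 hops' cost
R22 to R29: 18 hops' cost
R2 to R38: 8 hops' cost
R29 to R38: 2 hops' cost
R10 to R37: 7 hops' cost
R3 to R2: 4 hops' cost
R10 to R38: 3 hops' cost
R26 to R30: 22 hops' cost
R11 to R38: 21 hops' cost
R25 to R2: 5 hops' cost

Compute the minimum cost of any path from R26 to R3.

22 hops' cost

Settle nodes by increasing distance from R26:
R26: 0
R29: 11  (via R26)
R25: 13  (via R26)
R38: 13  (via R29)
R10: 16  (via R38)
R2: 18  (via R25)
R13: 20  (via R25)
R37: 22  (via R26)
R30: 22  (via R26)
R3: 22  (via R2)
Shortest route: R26 → R25 → R2 → R3 = 22 hops' cost.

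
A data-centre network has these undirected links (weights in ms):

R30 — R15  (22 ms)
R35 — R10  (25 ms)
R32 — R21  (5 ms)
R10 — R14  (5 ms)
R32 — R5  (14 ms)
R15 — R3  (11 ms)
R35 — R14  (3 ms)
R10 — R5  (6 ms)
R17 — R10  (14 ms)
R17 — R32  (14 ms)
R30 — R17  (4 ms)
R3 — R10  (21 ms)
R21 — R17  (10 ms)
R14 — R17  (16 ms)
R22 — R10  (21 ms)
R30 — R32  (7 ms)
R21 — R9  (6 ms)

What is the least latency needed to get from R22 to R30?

39 ms

Candidate routes:
R22 - R10 - R17 - R32 - R30: 21+14+14+7 = 56
R22 - R10 - R5 - R32 - R30: 21+6+14+7 = 48
R22 - R10 - R14 - R17 - R30: 21+5+16+4 = 46
R22 - R10 - R17 - R30: 21+14+4 = 39
The minimum is 39 ms via R22 - R10 - R17 - R30.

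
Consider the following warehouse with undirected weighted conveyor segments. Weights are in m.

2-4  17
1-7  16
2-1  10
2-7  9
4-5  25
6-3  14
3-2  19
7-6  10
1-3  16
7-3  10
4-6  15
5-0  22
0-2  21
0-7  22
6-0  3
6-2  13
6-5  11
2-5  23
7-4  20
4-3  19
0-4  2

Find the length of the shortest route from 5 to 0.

Enumerating some paths:
5 - 6 - 0: 11+3 = 14
5 - 0: 22 = 22
Cheapest is 5 - 6 - 0 at 14 m.

14 m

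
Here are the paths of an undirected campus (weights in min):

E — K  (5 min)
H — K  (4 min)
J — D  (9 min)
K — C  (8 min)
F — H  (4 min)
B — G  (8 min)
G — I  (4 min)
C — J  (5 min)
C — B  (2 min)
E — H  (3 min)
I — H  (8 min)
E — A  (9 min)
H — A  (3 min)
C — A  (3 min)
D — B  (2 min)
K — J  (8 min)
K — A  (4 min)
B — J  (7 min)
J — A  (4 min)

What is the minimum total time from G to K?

Shortest distances from G:
G: 0
I: 4  (via G)
B: 8  (via G)
C: 10  (via B)
D: 10  (via B)
H: 12  (via I)
A: 13  (via C)
E: 15  (via H)
J: 15  (via B)
F: 16  (via H)
K: 16  (via H)
Shortest route: G → I → H → K = 16 min.

16 min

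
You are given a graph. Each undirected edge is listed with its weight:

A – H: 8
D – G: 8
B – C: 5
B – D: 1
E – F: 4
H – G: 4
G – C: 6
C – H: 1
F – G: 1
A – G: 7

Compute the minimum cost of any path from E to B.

14

Running Dijkstra from E:
E: 0
F: 4  (via E)
G: 5  (via F)
H: 9  (via G)
C: 10  (via H)
A: 12  (via G)
D: 13  (via G)
B: 14  (via D)
Shortest route: E–F–G–D–B = 14.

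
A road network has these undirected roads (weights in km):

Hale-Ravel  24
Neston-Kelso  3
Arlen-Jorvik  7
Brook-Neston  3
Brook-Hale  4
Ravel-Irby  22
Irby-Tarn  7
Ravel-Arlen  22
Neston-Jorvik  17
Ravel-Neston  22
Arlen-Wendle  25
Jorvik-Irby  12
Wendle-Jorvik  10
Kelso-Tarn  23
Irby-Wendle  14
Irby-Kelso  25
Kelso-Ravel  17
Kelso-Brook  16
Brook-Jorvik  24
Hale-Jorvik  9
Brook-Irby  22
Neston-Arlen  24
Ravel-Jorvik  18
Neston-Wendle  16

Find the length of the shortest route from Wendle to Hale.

19 km

Settle nodes by increasing distance from Wendle:
Wendle: 0
Jorvik: 10  (via Wendle)
Irby: 14  (via Wendle)
Neston: 16  (via Wendle)
Arlen: 17  (via Jorvik)
Brook: 19  (via Neston)
Hale: 19  (via Jorvik)
Shortest route: Wendle–Jorvik–Hale = 19 km.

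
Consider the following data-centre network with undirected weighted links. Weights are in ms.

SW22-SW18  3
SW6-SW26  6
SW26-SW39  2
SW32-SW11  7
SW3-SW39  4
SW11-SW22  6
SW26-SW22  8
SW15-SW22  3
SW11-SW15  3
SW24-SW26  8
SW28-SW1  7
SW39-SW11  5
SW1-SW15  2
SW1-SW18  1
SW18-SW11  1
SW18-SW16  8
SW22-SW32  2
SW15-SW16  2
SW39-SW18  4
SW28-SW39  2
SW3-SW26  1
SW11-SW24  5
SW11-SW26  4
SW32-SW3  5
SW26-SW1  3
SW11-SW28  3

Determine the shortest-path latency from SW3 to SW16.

8 ms

Settle nodes by increasing distance from SW3:
SW3: 0
SW26: 1  (via SW3)
SW39: 3  (via SW26)
SW1: 4  (via SW26)
SW32: 5  (via SW3)
SW11: 5  (via SW26)
SW18: 5  (via SW1)
SW28: 5  (via SW39)
SW15: 6  (via SW1)
SW22: 7  (via SW32)
SW6: 7  (via SW26)
SW16: 8  (via SW15)
Shortest route: SW3–SW26–SW1–SW15–SW16 = 8 ms.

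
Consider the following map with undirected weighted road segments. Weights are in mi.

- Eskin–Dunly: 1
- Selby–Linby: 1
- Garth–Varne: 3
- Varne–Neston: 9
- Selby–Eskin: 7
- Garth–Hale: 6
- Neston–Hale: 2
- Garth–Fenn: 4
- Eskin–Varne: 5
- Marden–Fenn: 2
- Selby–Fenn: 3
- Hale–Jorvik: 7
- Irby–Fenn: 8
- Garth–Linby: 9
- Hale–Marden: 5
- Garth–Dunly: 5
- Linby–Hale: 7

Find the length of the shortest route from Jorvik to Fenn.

Enumerating some paths:
Jorvik - Hale - Garth - Fenn: 7+6+4 = 17
Jorvik - Hale - Neston - Varne - Garth - Fenn: 7+2+9+3+4 = 25
Jorvik - Hale - Linby - Selby - Fenn: 7+7+1+3 = 18
Jorvik - Hale - Marden - Fenn: 7+5+2 = 14
Cheapest is Jorvik - Hale - Marden - Fenn at 14 mi.

14 mi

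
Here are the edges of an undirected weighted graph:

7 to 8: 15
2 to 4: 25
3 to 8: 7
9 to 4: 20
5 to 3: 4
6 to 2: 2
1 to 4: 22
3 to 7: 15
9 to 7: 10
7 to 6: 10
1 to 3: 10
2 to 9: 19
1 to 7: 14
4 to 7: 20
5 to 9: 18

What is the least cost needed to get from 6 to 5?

Compare a few routes:
6 - 7 - 8 - 3 - 5: 10+15+7+4 = 36
6 - 7 - 3 - 5: 10+15+4 = 29
Cheapest is 6 - 7 - 3 - 5 at 29.

29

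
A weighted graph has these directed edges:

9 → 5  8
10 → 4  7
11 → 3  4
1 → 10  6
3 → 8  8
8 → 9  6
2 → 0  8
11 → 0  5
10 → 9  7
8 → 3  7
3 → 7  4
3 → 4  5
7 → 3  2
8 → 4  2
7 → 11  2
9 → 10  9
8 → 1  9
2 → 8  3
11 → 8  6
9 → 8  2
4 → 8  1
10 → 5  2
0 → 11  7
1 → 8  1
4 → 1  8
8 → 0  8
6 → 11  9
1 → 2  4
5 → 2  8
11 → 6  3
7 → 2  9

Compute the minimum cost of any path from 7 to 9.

Compare a few routes:
7 → 11 → 8 → 9: 2+6+6 = 14
7 → 3 → 8 → 9: 2+8+6 = 16
Cheapest is 7 → 11 → 8 → 9 at 14.

14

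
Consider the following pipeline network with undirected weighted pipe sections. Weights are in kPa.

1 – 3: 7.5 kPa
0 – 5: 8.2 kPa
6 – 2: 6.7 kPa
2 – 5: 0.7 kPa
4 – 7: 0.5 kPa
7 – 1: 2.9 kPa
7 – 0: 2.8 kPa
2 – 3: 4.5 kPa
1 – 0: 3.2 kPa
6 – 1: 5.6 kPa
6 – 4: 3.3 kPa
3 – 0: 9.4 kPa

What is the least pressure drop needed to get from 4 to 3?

10.9 kPa

Running Dijkstra from 4:
4: 0
7: 0.5  (via 4)
0: 3.3  (via 7)
6: 3.3  (via 4)
1: 3.4  (via 7)
2: 10  (via 6)
5: 10.7  (via 2)
3: 10.9  (via 1)
Shortest route: 4–7–1–3 = 10.9 kPa.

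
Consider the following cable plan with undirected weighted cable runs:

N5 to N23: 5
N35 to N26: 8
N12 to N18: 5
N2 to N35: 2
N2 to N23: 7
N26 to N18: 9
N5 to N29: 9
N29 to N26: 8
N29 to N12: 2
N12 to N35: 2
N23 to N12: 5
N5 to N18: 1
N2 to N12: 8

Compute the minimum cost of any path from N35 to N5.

8

Running Dijkstra from N35:
N35: 0
N2: 2  (via N35)
N12: 2  (via N35)
N29: 4  (via N12)
N23: 7  (via N12)
N18: 7  (via N12)
N5: 8  (via N18)
Shortest route: N35–N12–N18–N5 = 8.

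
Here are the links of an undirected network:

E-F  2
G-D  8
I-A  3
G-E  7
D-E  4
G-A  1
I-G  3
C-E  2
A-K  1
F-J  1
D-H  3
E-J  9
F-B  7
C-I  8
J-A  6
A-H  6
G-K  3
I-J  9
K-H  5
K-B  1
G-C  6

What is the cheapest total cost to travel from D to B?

Running Dijkstra from D:
D: 0
H: 3  (via D)
E: 4  (via D)
C: 6  (via E)
F: 6  (via E)
J: 7  (via F)
G: 8  (via D)
K: 8  (via H)
A: 9  (via H)
B: 9  (via K)
Shortest route: D → H → K → B = 9.

9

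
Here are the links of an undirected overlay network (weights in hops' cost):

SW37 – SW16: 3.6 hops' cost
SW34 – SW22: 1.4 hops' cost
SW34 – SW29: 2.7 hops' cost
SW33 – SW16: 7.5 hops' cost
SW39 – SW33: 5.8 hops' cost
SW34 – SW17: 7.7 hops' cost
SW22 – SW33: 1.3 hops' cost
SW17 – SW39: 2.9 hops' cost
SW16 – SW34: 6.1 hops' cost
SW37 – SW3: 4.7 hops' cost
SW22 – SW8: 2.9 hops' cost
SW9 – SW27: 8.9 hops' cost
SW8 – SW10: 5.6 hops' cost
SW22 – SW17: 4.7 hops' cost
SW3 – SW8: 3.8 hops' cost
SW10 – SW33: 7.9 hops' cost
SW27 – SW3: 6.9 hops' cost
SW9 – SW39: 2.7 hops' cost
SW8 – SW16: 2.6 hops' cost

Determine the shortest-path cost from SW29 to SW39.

11.2 hops' cost

Enumerating some paths:
SW29 → SW34 → SW22 → SW33 → SW39: 2.7+1.4+1.3+5.8 = 11.2
SW29 → SW34 → SW22 → SW17 → SW39: 2.7+1.4+4.7+2.9 = 11.7
The minimum is 11.2 hops' cost via SW29 → SW34 → SW22 → SW33 → SW39.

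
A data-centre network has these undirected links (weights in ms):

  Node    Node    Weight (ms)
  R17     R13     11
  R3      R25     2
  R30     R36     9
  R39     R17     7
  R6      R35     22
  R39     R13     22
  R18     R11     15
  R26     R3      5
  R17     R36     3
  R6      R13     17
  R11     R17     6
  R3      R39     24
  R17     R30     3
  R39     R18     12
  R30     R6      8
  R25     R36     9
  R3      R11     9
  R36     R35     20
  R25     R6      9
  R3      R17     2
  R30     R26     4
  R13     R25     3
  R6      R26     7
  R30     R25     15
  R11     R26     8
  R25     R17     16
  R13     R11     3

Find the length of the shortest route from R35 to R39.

Candidate routes:
R35–R36–R17–R39: 20+3+7 = 30
R35–R36–R30–R17–R39: 20+9+3+7 = 39
The minimum is 30 ms via R35–R36–R17–R39.

30 ms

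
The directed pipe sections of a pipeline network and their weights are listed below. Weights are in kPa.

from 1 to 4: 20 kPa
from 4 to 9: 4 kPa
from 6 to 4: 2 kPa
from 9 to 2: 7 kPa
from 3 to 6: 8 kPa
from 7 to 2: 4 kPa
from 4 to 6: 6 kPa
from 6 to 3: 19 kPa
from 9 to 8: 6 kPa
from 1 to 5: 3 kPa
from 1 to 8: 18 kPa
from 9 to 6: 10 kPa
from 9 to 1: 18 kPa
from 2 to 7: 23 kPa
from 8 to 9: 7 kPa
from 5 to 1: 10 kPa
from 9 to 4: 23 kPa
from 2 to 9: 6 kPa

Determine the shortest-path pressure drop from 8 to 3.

36 kPa

Running Dijkstra from 8:
8: 0
9: 7  (via 8)
2: 14  (via 9)
6: 17  (via 9)
4: 19  (via 6)
1: 25  (via 9)
5: 28  (via 1)
3: 36  (via 6)
Shortest route: 8–9–6–3 = 36 kPa.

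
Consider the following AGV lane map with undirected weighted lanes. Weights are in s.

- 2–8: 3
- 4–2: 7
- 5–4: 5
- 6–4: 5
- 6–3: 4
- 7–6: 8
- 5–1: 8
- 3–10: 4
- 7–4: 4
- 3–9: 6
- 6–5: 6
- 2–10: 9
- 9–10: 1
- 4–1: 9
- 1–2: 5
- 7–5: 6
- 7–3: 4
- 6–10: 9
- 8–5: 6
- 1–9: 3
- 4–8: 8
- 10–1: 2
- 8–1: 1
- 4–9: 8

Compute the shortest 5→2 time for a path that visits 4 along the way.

Shortest 5→4: 5–4 = 5
Shortest 4→2: 4–2 = 7
Total via 4: 5 + 7 = 12 s.

12 s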